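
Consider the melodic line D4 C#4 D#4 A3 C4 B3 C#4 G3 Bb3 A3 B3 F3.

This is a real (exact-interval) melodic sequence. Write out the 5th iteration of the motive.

The 4-note cells begin on D4, C4, Bb3 — each down a 2nd from the last.
Extending down a 2nd: Ab3 → Gb3.
So cell 5 is Gb3 F3 G3 Db3.

Gb3 F3 G3 Db3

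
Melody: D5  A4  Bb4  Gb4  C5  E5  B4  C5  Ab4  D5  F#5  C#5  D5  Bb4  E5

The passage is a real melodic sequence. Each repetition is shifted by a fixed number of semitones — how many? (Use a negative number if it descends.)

With a 5-note motive the entries are D5, E5, F#5, each up a 2nd from the previous.
D5 to E5 spans +2 semitones.

2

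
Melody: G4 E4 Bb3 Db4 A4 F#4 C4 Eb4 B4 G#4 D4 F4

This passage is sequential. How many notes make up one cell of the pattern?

There are 12 notes; a 4-note unit gives 3 cells:
G4 E4 Bb3 Db4 | A4 F#4 C4 Eb4 | B4 G#4 D4 F4
That's a consistent up a 2nd shift per cell, and no other grouping gives one.

4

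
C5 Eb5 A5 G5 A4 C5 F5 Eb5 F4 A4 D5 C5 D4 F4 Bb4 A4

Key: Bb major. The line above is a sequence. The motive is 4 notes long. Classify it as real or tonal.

Every note is diatonic to Bb major.
Cell 1 has +6 semitones from note 2 to 3, but cell 2 has +5 — the interval quality changes while the contour stays the same, which is the hallmark of a tonal sequence.

tonal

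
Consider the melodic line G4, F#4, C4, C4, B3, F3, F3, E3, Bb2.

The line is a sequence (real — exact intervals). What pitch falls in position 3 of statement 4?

Grouping in 3s, the 3rd note of each cell is C4, F3, Bb2.
One more down a 5th gives Eb2.

Eb2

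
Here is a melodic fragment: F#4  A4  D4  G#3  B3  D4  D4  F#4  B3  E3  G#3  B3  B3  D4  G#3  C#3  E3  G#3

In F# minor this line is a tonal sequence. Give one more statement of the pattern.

With a 6-note motive the entries are F#4, D4, B3, each down a 3rd from the previous.
From G#3 the diatonic shape gives G#3 B3 E3 A2 C#3 E3.

G#3 B3 E3 A2 C#3 E3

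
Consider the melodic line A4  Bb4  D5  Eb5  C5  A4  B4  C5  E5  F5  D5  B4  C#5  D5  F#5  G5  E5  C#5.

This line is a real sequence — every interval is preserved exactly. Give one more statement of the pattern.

With a 6-note motive the entries are A4, B4, C#5, each up a 2nd from the previous.
From D#5 the exact shape gives D#5 E5 G#5 A5 F#5 D#5.

D#5 E5 G#5 A5 F#5 D#5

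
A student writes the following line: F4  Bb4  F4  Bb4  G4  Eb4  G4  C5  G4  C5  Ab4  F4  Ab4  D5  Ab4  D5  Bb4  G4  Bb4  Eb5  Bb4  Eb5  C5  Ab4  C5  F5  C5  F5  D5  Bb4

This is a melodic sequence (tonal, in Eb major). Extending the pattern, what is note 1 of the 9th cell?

The unit is 6 notes. Position-1 pitches of the 5 shown cells: F4, G4, Ab4, Bb4, C5.
Each moves up a 2nd. Continuing: D5 → Eb5 → F5 → G5.

G5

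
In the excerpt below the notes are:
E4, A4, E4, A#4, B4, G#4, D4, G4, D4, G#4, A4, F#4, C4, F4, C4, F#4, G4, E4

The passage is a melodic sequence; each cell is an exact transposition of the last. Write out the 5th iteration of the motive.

Unit = 6 notes; the statements start on E4, D4, C4, moving down a 2nd each time.
Carrying on: Bb3 → Ab3.
Statement 5 starts on Ab3 and keeps the same exact contour: Ab3 Db4 Ab3 D4 Eb4 C4.

Ab3 Db4 Ab3 D4 Eb4 C4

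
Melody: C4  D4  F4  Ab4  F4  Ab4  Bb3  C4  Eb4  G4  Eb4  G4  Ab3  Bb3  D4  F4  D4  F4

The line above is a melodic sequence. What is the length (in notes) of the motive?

6

Try groups of 6 (3 cells in 18 notes):
C4 D4 F4 Ab4 F4 Ab4 | Bb3 C4 Eb4 G4 Eb4 G4 | Ab3 Bb3 D4 F4 D4 F4
Every group is a transposition down a 2nd of the one before; no shorter unit works.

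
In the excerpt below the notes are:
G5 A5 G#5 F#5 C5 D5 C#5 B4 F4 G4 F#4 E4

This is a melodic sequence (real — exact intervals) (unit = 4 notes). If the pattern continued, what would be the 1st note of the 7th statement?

The unit is 4 notes. Position-1 pitches of the 3 shown cells: G5, C5, F4.
Carrying that down a 5th forward: Bb3 → Eb3 → Ab2 → Db2.

Db2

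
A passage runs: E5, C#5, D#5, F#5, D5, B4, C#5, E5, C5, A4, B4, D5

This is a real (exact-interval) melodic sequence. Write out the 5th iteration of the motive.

Unit = 4 notes; the statements start on E5, D5, C5, moving down a 2nd each time.
Extending down a 2nd: Bb4 → Ab4.
From Ab4 the exact shape gives Ab4 F4 G4 Bb4.

Ab4 F4 G4 Bb4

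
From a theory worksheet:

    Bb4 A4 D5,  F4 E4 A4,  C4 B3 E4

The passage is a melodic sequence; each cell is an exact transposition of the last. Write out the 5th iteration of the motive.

D3 C#3 F#3

The 3-note cells begin on Bb4, F4, C4 — each down a 4th from the last.
Carrying on: G3 → D3.
From D3 the exact shape gives D3 C#3 F#3.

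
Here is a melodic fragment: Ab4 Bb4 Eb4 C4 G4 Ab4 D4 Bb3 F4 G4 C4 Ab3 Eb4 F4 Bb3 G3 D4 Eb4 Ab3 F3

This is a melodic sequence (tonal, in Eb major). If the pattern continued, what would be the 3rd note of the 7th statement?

F3

With 4-note cells, note 3 of each statement runs Eb4, D4, C4, Bb3, Ab3.
Carrying that down a 2nd forward: G3 → F3.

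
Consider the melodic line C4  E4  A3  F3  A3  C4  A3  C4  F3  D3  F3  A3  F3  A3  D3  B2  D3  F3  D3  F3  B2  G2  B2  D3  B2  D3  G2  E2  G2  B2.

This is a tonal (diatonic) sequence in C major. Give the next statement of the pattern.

G2 B2 E2 C2 E2 G2

With a 6-note motive the entries are C4, A3, F3, D3, B2, each down a 3rd from the previous.
From G2 the diatonic shape gives G2 B2 E2 C2 E2 G2.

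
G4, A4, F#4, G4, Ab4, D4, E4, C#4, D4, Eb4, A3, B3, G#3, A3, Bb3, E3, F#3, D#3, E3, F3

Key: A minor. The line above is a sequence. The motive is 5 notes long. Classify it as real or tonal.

real

Each cell has the same semitone pattern (2, -3, 1, 1) — intervals are preserved exactly.
And F#4 lies outside A minor, so the sequence is real rather than tonal.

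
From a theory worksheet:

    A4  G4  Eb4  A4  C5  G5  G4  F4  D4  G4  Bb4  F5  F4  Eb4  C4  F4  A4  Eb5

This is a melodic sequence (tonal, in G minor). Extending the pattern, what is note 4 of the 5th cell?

With 6-note cells, note 4 of each statement runs A4, G4, F4.
Extending down a 2nd: Eb4 → D4.

D4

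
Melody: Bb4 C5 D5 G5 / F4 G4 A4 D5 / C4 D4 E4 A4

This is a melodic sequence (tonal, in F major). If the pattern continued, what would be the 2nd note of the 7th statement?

The unit is 4 notes. Position-2 pitches of the 3 shown cells: C5, G4, D4.
Extending down a 4th: A3 → E3 → Bb2 → F2.

F2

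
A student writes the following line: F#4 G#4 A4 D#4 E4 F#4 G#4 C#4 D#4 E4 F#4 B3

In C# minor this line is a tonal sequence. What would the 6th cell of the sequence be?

The 4-note cells begin on F#4, E4, D#4 — each down a 2nd from the last.
Carrying on: C#4 → B3 → A3.
From A3 the diatonic shape gives A3 B3 C#4 F#3.

A3 B3 C#4 F#3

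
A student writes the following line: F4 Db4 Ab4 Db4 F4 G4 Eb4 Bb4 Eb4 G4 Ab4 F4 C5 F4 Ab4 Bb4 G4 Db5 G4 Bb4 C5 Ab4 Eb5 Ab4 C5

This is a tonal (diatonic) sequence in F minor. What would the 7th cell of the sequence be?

Taking 5-note groups, the heads are F4, G4, Ab4, Bb4, C5: the pattern moves up a 2nd.
Carrying on: Db5 → Eb5.
From Eb5 the diatonic shape gives Eb5 C5 G5 C5 Eb5.

Eb5 C5 G5 C5 Eb5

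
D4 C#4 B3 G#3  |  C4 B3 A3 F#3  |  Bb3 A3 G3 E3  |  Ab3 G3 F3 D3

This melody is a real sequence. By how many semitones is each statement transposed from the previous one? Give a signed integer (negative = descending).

-2

Unit = 4 notes; the statements start on D4, C4, Bb3, Ab3, moving down a 2nd each time.
D4→C4 is 60 − 62 = -2 semitones.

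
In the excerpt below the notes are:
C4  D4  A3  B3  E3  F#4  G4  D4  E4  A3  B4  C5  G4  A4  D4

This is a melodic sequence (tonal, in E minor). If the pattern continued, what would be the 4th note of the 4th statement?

With 5-note cells, note 4 of each statement runs B3, E4, A4.
From A4, up a 4th gives D5.

D5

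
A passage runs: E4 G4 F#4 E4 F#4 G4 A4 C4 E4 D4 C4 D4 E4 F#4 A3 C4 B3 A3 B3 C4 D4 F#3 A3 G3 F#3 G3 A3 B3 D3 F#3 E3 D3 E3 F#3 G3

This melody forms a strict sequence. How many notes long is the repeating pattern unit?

7

35 notes total. Splitting into 5 groups of 7:
E4 G4 F#4 E4 F#4 G4 A4 | C4 E4 D4 C4 D4 E4 F#4 | A3 C4 B3 A3 B3 C4 D4 | F#3 A3 G3 F#3 G3 A3 B3 | D3 F#3 E3 D3 E3 F#3 G3
Every group is a transposition down a 3rd of the one before; no shorter unit works.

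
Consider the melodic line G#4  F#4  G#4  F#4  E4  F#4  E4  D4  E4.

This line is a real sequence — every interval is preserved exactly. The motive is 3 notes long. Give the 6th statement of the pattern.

With a 3-note motive the entries are G#4, F#4, E4, each down a 2nd from the previous.
Carrying on: D4 → C4 → Bb3.
Statement 6 starts on Bb3 and keeps the same exact contour: Bb3 Ab3 Bb3.

Bb3 Ab3 Bb3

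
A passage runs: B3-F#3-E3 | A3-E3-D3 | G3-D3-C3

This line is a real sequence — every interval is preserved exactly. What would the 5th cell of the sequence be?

Eb3 Bb2 Ab2

The 3-note cells begin on B3, A3, G3 — each down a 2nd from the last.
Carrying on: F3 → Eb3.
So cell 5 is Eb3 Bb2 Ab2.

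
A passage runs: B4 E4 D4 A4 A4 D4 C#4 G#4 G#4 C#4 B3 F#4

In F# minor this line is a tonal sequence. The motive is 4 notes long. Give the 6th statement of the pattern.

Taking 4-note groups, the heads are B4, A4, G#4: the pattern moves down a 2nd.
Extending down a 2nd: F#4 → E4 → D4.
Statement 6 starts on D4 and keeps the same diatonic contour: D4 G#3 F#3 C#4.

D4 G#3 F#3 C#4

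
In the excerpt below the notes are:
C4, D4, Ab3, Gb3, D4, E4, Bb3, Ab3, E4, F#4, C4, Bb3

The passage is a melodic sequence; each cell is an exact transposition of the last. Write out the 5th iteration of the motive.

G#4 A#4 E4 D4

Taking 4-note groups, the heads are C4, D4, E4: the pattern moves up a 2nd.
Carrying on: F#4 → G#4.
From G#4 the exact shape gives G#4 A#4 E4 D4.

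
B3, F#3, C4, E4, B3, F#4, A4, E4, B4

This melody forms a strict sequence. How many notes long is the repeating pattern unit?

3

There are 9 notes; a 3-note unit gives 3 cells:
B3 F#3 C4 | E4 B3 F#4 | A4 E4 B4
Each cell is the previous one up a 4th — so the unit is 3 notes.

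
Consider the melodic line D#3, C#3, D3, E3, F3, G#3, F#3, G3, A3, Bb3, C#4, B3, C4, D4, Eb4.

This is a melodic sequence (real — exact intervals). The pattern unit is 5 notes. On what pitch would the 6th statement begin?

E5

The 5-note cells begin on D#3, G#3, C#4 — each up a 4th from the last.
Continuing: F#4 → B4 → E5. Statement 6 starts on E5.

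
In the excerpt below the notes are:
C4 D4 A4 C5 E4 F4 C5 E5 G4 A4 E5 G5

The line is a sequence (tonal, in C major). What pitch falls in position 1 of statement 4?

With 4-note cells, note 1 of each statement runs C4, E4, G4.
One more up a 3rd gives B4.

B4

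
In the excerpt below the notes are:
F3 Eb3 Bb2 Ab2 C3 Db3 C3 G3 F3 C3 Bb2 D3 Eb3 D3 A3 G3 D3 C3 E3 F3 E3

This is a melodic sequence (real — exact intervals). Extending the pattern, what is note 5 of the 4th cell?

With 7-note cells, note 5 of each statement runs C3, D3, E3.
From E3, up a 2nd gives F#3.

F#3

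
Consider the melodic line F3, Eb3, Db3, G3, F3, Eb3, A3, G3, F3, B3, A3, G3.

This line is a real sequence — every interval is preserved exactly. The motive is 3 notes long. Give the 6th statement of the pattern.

The 3-note cells begin on F3, G3, A3, B3 — each up a 2nd from the last.
Extending up a 2nd: C#4 → D#4.
From D#4 the exact shape gives D#4 C#4 B3.

D#4 C#4 B3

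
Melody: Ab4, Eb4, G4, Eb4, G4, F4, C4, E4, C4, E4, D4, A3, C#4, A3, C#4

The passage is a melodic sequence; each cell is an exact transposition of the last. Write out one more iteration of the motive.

With a 5-note motive the entries are Ab4, F4, D4, each down a 3rd from the previous.
Statement 4 starts on B3 and keeps the same exact contour: B3 F#3 A#3 F#3 A#3.

B3 F#3 A#3 F#3 A#3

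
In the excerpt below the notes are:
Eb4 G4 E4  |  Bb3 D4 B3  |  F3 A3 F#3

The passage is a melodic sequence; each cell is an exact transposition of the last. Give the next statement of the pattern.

C3 E3 C#3

Taking 3-note groups, the heads are Eb4, Bb3, F3: the pattern moves down a 4th.
Statement 4 starts on C3 and keeps the same exact contour: C3 E3 C#3.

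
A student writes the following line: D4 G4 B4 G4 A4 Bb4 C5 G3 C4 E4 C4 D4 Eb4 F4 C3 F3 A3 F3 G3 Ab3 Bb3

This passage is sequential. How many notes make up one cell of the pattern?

7

21 notes total. Splitting into 3 groups of 7:
D4 G4 B4 G4 A4 Bb4 C5 | G3 C4 E4 C4 D4 Eb4 F4 | C3 F3 A3 F3 G3 Ab3 Bb3
That's a consistent down a 5th shift per cell, and no other grouping gives one.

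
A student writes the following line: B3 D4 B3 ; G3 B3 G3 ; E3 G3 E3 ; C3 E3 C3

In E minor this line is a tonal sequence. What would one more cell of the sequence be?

The 3-note cells begin on B3, G3, E3, C3 — each down a 3rd from the last.
Statement 5 starts on A2 and keeps the same diatonic contour: A2 C3 A2.

A2 C3 A2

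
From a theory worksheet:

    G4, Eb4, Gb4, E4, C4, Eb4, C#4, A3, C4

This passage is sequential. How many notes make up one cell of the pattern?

Try groups of 3 (3 cells in 9 notes):
G4 Eb4 Gb4 | E4 C4 Eb4 | C#4 A3 C4
That's a consistent down a 3rd shift per cell, and no other grouping gives one.

3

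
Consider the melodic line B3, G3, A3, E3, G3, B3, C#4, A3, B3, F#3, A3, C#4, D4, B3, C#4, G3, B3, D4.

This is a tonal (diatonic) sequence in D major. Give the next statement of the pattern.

E4 C#4 D4 A3 C#4 E4

Taking 6-note groups, the heads are B3, C#4, D4: the pattern moves up a 2nd.
Statement 4 starts on E4 and keeps the same diatonic contour: E4 C#4 D4 A3 C#4 E4.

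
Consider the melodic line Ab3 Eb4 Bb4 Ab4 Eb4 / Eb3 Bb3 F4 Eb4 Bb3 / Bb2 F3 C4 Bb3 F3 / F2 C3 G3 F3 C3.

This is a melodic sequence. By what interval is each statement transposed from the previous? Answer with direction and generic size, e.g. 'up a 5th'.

The 5-note cells begin on Ab3, Eb3, Bb2, F2 — each down a 4th from the last.
From Ab3 to Eb3: down a 4th.

down a 4th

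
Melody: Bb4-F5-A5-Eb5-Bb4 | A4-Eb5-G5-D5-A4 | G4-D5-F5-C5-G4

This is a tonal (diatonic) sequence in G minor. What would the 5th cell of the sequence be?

Eb4 Bb4 D5 A4 Eb4

Unit = 5 notes; the statements start on Bb4, A4, G4, moving down a 2nd each time.
Continuing the starts: F4 → Eb4.
From Eb4 the diatonic shape gives Eb4 Bb4 D5 A4 Eb4.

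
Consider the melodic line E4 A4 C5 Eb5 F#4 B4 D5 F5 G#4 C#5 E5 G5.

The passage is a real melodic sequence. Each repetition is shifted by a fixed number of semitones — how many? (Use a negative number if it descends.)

2

With a 4-note motive the entries are E4, F#4, G#4, each up a 2nd from the previous.
E4 to F#4 spans +2 semitones.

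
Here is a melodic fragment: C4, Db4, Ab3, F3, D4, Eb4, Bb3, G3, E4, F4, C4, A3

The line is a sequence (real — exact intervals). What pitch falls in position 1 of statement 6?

A#4

Grouping in 4s, the 1st note of each cell is C4, D4, E4.
Extending up a 2nd: F#4 → G#4 → A#4.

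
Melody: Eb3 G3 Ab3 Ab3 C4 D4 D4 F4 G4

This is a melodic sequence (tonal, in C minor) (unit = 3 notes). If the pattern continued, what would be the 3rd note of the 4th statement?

The unit is 3 notes. Position-3 pitches of the 3 shown cells: Ab3, D4, G4.
One more up a 4th gives C5.

C5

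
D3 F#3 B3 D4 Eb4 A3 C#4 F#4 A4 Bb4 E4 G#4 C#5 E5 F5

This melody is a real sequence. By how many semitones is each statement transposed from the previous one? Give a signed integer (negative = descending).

Unit = 5 notes; the statements start on D3, A3, E4, moving up a 5th each time.
D3 to A3 spans +7 semitones.

7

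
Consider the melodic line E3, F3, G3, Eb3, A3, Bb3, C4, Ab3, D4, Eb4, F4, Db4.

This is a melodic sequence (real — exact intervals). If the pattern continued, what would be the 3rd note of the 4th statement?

The unit is 4 notes. Position-3 pitches of the 3 shown cells: G3, C4, F4.
One more up a 4th gives Bb4.

Bb4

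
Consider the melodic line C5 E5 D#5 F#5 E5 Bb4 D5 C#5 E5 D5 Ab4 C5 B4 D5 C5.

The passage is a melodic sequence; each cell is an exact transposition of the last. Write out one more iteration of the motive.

Gb4 Bb4 A4 C5 Bb4

The 5-note cells begin on C5, Bb4, Ab4 — each down a 2nd from the last.
From Gb4 the exact shape gives Gb4 Bb4 A4 C5 Bb4.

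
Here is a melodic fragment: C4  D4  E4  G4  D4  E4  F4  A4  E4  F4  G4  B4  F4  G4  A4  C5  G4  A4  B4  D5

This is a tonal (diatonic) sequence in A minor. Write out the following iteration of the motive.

A4 B4 C5 E5

Unit = 4 notes; the statements start on C4, D4, E4, F4, G4, moving up a 2nd each time.
From A4 the diatonic shape gives A4 B4 C5 E5.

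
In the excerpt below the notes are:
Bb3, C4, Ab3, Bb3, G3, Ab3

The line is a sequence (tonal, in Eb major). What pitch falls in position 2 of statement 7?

The unit is 2 notes. Position-2 pitches of the 3 shown cells: C4, Bb3, Ab3.
Each moves down a 2nd. Continuing: G3 → F3 → Eb3 → D3.

D3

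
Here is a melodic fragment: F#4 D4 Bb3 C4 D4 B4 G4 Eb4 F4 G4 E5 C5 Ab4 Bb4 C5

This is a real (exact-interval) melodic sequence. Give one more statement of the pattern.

A5 F5 Db5 Eb5 F5

Unit = 5 notes; the statements start on F#4, B4, E5, moving up a 4th each time.
Statement 4 starts on A5 and keeps the same exact contour: A5 F5 Db5 Eb5 F5.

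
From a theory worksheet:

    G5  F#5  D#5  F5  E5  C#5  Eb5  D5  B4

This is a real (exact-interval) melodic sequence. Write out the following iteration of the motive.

With a 3-note motive the entries are G5, F5, Eb5, each down a 2nd from the previous.
From Db5 the exact shape gives Db5 C5 A4.

Db5 C5 A4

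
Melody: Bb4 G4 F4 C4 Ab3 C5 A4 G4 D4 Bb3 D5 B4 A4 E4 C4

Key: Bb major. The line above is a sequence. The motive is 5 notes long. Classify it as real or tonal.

Each cell has the same semitone pattern (-3, -2, -5, -4) — intervals are preserved exactly.
And Ab3 lies outside Bb major, so the sequence is real rather than tonal.

real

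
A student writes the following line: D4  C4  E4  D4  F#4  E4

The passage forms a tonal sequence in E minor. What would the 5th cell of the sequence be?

Taking 2-note groups, the heads are D4, E4, F#4: the pattern moves up a 2nd.
Extending up a 2nd: G4 → A4.
So cell 5 is A4 G4.

A4 G4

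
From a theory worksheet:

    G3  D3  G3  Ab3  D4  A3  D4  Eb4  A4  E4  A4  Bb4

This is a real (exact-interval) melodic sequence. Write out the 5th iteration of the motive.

B5 F#5 B5 C6

Unit = 4 notes; the statements start on G3, D4, A4, moving up a 5th each time.
Extending up a 5th: E5 → B5.
So cell 5 is B5 F#5 B5 C6.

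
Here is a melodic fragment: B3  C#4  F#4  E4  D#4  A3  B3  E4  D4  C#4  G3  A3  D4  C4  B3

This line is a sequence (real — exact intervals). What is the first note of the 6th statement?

With a 5-note motive the entries are B3, A3, G3, each down a 2nd from the previous.
Continuing: F3 → Eb3 → Db3. Statement 6 starts on Db3.

Db3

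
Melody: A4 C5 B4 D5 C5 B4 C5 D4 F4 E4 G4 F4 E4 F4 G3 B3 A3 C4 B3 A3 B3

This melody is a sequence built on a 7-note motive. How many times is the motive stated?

21 notes in groups of 7 gives 21/7 = 3 statements.
Starts: A4, D4, G3 — each down a 5th.

3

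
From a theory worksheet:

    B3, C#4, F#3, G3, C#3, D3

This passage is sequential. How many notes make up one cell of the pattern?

There are 6 notes; a 2-note unit gives 3 cells:
B3 C#4 | F#3 G3 | C#3 D3
Every group is a transposition down a 4th of the one before; no shorter unit works.

2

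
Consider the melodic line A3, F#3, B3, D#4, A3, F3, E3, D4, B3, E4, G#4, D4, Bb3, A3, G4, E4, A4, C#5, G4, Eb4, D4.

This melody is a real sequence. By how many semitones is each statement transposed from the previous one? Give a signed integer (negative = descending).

5

Taking 7-note groups, the heads are A3, D4, G4: the pattern moves up a 4th.
A3 to D4 spans +5 semitones.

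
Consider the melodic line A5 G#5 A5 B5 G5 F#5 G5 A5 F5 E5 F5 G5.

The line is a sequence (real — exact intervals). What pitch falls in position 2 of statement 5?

Grouping in 4s, the 2nd note of each cell is G#5, F#5, E5.
Extending down a 2nd: D5 → C5.

C5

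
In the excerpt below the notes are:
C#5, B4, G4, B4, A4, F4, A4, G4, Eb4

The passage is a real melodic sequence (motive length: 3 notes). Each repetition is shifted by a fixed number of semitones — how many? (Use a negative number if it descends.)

With a 3-note motive the entries are C#5, B4, A4, each down a 2nd from the previous.
C#5→B4 is 71 − 73 = -2 semitones.

-2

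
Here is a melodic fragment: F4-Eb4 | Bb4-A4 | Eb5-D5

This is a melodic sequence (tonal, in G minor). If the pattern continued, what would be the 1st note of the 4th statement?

A5

With 2-note cells, note 1 of each statement runs F4, Bb4, Eb5.
One more up a 4th gives A5.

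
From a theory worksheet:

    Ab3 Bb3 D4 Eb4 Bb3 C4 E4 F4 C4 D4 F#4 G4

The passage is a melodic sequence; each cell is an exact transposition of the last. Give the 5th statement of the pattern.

Taking 4-note groups, the heads are Ab3, Bb3, C4: the pattern moves up a 2nd.
Extending up a 2nd: D4 → E4.
Statement 5 starts on E4 and keeps the same exact contour: E4 F#4 A#4 B4.

E4 F#4 A#4 B4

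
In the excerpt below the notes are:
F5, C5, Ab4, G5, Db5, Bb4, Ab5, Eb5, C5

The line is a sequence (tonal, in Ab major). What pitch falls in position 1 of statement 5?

The unit is 3 notes. Position-1 pitches of the 3 shown cells: F5, G5, Ab5.
Carrying that up a 2nd forward: Bb5 → C6.

C6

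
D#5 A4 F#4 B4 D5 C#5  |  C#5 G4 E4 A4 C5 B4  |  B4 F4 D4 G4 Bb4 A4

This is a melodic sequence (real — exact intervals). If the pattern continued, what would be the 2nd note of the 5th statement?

Grouping in 6s, the 2nd note of each cell is A4, G4, F4.
Extending down a 2nd: Eb4 → Db4.

Db4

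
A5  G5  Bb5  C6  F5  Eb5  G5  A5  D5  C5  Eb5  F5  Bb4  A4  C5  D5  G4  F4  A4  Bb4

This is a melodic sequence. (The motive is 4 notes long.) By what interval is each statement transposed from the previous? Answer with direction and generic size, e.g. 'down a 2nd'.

Taking 4-note groups, the heads are A5, F5, D5, Bb4, G4: the pattern moves down a 3rd.
From A5 to F5: down a 3rd.

down a 3rd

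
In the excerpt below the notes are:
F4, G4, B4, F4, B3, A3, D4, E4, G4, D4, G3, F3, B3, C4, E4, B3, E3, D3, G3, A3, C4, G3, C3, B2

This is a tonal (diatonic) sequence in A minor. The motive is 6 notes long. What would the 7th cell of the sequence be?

Unit = 6 notes; the statements start on F4, D4, B3, G3, moving down a 3rd each time.
Continuing the starts: E3 → C3 → A2.
So cell 7 is A2 B2 D3 A2 D2 C2.

A2 B2 D3 A2 D2 C2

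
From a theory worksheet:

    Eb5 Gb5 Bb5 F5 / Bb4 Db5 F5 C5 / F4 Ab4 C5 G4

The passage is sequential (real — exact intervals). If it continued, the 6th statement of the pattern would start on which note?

With a 4-note motive the entries are Eb5, Bb4, F4, each down a 4th from the previous.
Continuing: C4 → G3 → D3. Statement 6 starts on D3.

D3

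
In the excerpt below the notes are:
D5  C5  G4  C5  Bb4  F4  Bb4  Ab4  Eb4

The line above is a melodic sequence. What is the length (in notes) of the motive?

3

There are 9 notes; a 3-note unit gives 3 cells:
D5 C5 G4 | C5 Bb4 F4 | Bb4 Ab4 Eb4
Each cell is the previous one down a 2nd — so the unit is 3 notes.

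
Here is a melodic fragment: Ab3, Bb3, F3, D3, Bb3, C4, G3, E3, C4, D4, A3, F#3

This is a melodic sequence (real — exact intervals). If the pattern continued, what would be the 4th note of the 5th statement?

Grouping in 4s, the 4th note of each cell is D3, E3, F#3.
Extending up a 2nd: G#3 → A#3.

A#3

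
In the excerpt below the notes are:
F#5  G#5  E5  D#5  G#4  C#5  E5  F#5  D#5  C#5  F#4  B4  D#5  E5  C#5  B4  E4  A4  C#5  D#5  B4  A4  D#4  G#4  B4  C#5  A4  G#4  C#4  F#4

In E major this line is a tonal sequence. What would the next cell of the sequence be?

The 6-note cells begin on F#5, E5, D#5, C#5, B4 — each down a 2nd from the last.
From A4 the diatonic shape gives A4 B4 G#4 F#4 B3 E4.

A4 B4 G#4 F#4 B3 E4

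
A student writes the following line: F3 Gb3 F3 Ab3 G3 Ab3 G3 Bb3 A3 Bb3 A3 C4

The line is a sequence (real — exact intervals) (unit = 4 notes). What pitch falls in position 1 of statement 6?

D#4

The unit is 4 notes. Position-1 pitches of the 3 shown cells: F3, G3, A3.
Carrying that up a 2nd forward: B3 → C#4 → D#4.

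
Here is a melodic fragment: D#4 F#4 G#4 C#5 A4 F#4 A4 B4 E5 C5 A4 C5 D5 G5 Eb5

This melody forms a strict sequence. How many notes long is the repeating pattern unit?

5

Try groups of 5 (3 cells in 15 notes):
D#4 F#4 G#4 C#5 A4 | F#4 A4 B4 E5 C5 | A4 C5 D5 G5 Eb5
Each cell is the previous one up a 3rd — so the unit is 5 notes.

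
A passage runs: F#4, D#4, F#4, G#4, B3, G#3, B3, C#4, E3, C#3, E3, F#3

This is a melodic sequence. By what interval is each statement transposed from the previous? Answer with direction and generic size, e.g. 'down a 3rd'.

down a 5th

The 4-note cells begin on F#4, B3, E3 — each down a 5th from the last.
From F#4 to B3: down a 5th.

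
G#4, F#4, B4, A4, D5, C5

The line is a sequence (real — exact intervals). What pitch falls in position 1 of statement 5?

Ab5

The unit is 2 notes. Position-1 pitches of the 3 shown cells: G#4, B4, D5.
Carrying that up a 3rd forward: F5 → Ab5.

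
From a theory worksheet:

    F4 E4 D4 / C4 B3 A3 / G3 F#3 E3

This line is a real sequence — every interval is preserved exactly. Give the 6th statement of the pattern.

E2 D#2 C#2

With a 3-note motive the entries are F4, C4, G3, each down a 4th from the previous.
Carrying on: D3 → A2 → E2.
From E2 the exact shape gives E2 D#2 C#2.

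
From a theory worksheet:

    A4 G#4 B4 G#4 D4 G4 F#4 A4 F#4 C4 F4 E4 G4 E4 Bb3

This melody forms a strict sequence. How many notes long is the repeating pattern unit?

Try groups of 5 (3 cells in 15 notes):
A4 G#4 B4 G#4 D4 | G4 F#4 A4 F#4 C4 | F4 E4 G4 E4 Bb3
Every group is a transposition down a 2nd of the one before; no shorter unit works.

5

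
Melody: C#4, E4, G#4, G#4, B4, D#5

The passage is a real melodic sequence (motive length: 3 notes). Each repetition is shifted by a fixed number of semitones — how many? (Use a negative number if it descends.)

The 3-note cells begin on C#4, G#4 — each up a 5th from the last.
C#4→G#4 is 68 − 61 = 7 semitones.

7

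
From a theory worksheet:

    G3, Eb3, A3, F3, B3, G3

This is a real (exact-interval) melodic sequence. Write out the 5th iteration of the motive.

With a 2-note motive the entries are G3, A3, B3, each up a 2nd from the previous.
Carrying on: C#4 → D#4.
Statement 5 starts on D#4 and keeps the same exact contour: D#4 B3.

D#4 B3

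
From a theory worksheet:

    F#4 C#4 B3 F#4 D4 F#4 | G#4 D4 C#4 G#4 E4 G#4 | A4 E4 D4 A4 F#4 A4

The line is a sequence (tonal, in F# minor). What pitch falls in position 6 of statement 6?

Grouping in 6s, the 6th note of each cell is F#4, G#4, A4.
Carrying that up a 2nd forward: B4 → C#5 → D5.

D5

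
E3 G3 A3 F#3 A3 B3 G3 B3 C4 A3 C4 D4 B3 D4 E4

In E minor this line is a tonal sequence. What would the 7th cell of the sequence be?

The 3-note cells begin on E3, F#3, G3, A3, B3 — each up a 2nd from the last.
Continuing the starts: C4 → D4.
So cell 7 is D4 F#4 G4.

D4 F#4 G4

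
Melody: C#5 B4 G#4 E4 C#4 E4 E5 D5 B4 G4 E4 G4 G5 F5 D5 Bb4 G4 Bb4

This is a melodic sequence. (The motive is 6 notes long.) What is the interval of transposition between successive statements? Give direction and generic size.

up a 3rd

The 6-note cells begin on C#5, E5, G5 — each up a 3rd from the last.
From C#5 to E5: up a 3rd.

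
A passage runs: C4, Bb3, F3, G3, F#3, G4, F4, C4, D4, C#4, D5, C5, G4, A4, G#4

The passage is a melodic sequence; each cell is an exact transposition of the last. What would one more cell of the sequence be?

Unit = 5 notes; the statements start on C4, G4, D5, moving up a 5th each time.
Statement 4 starts on A5 and keeps the same exact contour: A5 G5 D5 E5 D#5.

A5 G5 D5 E5 D#5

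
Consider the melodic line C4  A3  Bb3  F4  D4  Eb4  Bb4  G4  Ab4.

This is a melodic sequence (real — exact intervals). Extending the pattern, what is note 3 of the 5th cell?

Gb5

The unit is 3 notes. Position-3 pitches of the 3 shown cells: Bb3, Eb4, Ab4.
Carrying that up a 4th forward: Db5 → Gb5.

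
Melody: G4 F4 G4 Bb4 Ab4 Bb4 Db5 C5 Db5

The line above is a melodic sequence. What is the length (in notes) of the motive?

9 notes total. Splitting into 3 groups of 3:
G4 F4 G4 | Bb4 Ab4 Bb4 | Db5 C5 Db5
Every group is a transposition up a 3rd of the one before; no shorter unit works.

3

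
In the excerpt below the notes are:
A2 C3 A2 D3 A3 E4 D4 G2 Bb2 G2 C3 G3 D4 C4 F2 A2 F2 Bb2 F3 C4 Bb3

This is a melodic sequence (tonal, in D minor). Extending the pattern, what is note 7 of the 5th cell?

Grouping in 7s, the 7th note of each cell is D4, C4, Bb3.
Carrying that down a 2nd forward: A3 → G3.

G3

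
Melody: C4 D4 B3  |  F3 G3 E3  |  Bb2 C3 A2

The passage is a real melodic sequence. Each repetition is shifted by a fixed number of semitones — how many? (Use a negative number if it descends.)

Unit = 3 notes; the statements start on C4, F3, Bb2, moving down a 5th each time.
C4 to F3 spans -7 semitones.

-7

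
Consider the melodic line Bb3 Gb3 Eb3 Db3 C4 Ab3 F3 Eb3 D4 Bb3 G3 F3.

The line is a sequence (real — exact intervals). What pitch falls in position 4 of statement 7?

C#4

With 4-note cells, note 4 of each statement runs Db3, Eb3, F3.
Each moves up a 2nd. Continuing: G3 → A3 → B3 → C#4.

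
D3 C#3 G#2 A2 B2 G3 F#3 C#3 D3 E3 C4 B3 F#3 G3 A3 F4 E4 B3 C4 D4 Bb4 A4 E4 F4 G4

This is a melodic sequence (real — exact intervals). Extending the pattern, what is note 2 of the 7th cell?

The unit is 5 notes. Position-2 pitches of the 5 shown cells: C#3, F#3, B3, E4, A4.
Each moves up a 4th. Continuing: D5 → G5.

G5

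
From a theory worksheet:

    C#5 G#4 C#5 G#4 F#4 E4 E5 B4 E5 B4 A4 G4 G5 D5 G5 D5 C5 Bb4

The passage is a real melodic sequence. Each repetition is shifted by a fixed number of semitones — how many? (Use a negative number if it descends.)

The 6-note cells begin on C#5, E5, G5 — each up a 3rd from the last.
C#5→E5 is 76 − 73 = 3 semitones.

3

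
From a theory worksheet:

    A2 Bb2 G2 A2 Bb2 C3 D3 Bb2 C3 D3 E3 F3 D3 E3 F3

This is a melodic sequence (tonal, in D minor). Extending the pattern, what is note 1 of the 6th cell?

D4

The unit is 5 notes. Position-1 pitches of the 3 shown cells: A2, C3, E3.
Each moves up a 3rd. Continuing: G3 → Bb3 → D4.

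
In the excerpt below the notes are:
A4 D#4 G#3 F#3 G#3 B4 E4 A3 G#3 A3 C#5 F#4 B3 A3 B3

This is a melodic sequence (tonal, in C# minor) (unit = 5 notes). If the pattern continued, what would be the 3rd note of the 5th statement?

The unit is 5 notes. Position-3 pitches of the 3 shown cells: G#3, A3, B3.
Carrying that up a 2nd forward: C#4 → D#4.

D#4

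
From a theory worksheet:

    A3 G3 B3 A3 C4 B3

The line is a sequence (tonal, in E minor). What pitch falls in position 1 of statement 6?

F#4

With 2-note cells, note 1 of each statement runs A3, B3, C4.
Extending up a 2nd: D4 → E4 → F#4.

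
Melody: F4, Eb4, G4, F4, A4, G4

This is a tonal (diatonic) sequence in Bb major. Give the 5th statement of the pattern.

C5 Bb4

Taking 2-note groups, the heads are F4, G4, A4: the pattern moves up a 2nd.
Carrying on: Bb4 → C5.
So cell 5 is C5 Bb4.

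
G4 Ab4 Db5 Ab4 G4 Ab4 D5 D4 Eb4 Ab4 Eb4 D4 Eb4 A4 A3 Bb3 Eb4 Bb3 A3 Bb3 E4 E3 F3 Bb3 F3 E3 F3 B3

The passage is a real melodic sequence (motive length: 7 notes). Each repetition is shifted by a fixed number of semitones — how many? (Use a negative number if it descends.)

The 7-note cells begin on G4, D4, A3, E3 — each down a 4th from the last.
Counting half-steps from G4 to D4: -5.

-5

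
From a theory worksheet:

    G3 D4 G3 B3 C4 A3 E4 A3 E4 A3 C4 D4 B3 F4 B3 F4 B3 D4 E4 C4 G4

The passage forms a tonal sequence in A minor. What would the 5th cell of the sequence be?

The 7-note cells begin on G3, A3, B3 — each up a 2nd from the last.
Extending up a 2nd: C4 → D4.
From D4 the diatonic shape gives D4 A4 D4 F4 G4 E4 B4.

D4 A4 D4 F4 G4 E4 B4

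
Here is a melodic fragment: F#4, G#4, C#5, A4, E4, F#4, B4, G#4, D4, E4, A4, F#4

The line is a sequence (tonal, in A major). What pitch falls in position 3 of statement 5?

Grouping in 4s, the 3rd note of each cell is C#5, B4, A4.
Extending down a 2nd: G#4 → F#4.

F#4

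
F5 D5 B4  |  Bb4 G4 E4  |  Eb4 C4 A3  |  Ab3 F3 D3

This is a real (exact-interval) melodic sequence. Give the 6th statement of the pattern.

Taking 3-note groups, the heads are F5, Bb4, Eb4, Ab3: the pattern moves down a 5th.
Continuing the starts: Db3 → Gb2.
So cell 6 is Gb2 Eb2 C2.

Gb2 Eb2 C2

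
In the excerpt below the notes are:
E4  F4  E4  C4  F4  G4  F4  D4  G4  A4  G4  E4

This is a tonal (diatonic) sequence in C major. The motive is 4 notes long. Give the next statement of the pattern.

A4 B4 A4 F4

The 4-note cells begin on E4, F4, G4 — each up a 2nd from the last.
From A4 the diatonic shape gives A4 B4 A4 F4.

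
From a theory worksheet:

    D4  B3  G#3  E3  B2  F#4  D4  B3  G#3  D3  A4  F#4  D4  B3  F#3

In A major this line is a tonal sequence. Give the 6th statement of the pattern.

G#5 E5 C#5 A4 E4

The 5-note cells begin on D4, F#4, A4 — each up a 3rd from the last.
Extending up a 3rd: C#5 → E5 → G#5.
Statement 6 starts on G#5 and keeps the same diatonic contour: G#5 E5 C#5 A4 E4.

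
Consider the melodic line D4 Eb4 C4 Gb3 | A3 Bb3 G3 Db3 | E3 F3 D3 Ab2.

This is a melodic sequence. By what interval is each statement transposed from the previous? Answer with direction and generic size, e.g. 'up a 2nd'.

down a 4th

Unit = 4 notes; the statements start on D4, A3, E3, moving down a 4th each time.
From D4 to A3: down a 4th.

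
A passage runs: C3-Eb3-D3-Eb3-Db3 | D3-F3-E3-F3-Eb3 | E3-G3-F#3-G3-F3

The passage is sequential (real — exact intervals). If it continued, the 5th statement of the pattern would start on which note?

The 5-note cells begin on C3, D3, E3 — each up a 2nd from the last.
Continuing: F#3 → G#3. Statement 5 starts on G#3.

G#3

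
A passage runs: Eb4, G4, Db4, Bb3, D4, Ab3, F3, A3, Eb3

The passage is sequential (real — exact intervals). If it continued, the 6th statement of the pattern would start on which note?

D2

Unit = 3 notes; the statements start on Eb4, Bb3, F3, moving down a 4th each time.
Extending the heads down a 4th: C3 → G2 → D2.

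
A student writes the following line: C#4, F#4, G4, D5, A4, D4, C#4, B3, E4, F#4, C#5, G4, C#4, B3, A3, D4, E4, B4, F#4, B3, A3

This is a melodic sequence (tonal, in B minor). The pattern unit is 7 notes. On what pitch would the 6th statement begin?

E3

Unit = 7 notes; the statements start on C#4, B3, A3, moving down a 2nd each time.
Extending the heads down a 2nd: G3 → F#3 → E3.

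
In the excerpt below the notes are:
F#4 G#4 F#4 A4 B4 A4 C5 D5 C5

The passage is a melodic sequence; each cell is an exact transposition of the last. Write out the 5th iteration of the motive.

Gb5 Ab5 Gb5

With a 3-note motive the entries are F#4, A4, C5, each up a 3rd from the previous.
Continuing the starts: Eb5 → Gb5.
From Gb5 the exact shape gives Gb5 Ab5 Gb5.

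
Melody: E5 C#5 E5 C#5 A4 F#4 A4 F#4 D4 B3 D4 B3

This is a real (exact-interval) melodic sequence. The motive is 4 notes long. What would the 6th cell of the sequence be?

With a 4-note motive the entries are E5, A4, D4, each down a 5th from the previous.
Carrying on: G3 → C3 → F2.
From F2 the exact shape gives F2 D2 F2 D2.

F2 D2 F2 D2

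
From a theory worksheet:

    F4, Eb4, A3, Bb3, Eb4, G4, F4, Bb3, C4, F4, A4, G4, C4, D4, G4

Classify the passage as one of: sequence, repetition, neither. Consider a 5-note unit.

sequence

Each 5-note cell is the previous one transposed up a 2nd.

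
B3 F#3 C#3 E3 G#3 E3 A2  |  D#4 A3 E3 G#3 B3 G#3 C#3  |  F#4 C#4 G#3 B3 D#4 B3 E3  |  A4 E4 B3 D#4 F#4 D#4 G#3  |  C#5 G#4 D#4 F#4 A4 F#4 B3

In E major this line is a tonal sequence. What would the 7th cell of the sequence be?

With a 7-note motive the entries are B3, D#4, F#4, A4, C#5, each up a 3rd from the previous.
Carrying on: E5 → G#5.
Statement 7 starts on G#5 and keeps the same diatonic contour: G#5 D#5 A4 C#5 E5 C#5 F#4.

G#5 D#5 A4 C#5 E5 C#5 F#4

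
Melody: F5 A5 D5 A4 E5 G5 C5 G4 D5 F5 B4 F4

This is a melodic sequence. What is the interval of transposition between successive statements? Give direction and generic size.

Taking 4-note groups, the heads are F5, E5, D5: the pattern moves down a 2nd.
From F5 to E5: down a 2nd.

down a 2nd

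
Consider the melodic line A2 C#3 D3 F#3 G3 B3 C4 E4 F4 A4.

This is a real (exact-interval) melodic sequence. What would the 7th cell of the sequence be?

Eb5 G5

Taking 2-note groups, the heads are A2, D3, G3, C4, F4: the pattern moves up a 4th.
Continuing the starts: Bb4 → Eb5.
From Eb5 the exact shape gives Eb5 G5.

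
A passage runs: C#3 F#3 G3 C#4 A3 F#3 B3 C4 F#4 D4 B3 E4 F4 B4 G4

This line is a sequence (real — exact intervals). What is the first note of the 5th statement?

A4

Unit = 5 notes; the statements start on C#3, F#3, B3, moving up a 4th each time.
Extending the heads up a 4th: E4 → A4.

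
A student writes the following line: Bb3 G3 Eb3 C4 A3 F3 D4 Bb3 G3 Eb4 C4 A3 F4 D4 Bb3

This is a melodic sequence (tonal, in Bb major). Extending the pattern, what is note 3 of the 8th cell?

Eb4

Grouping in 3s, the 3rd note of each cell is Eb3, F3, G3, A3, Bb3.
Extending up a 2nd: C4 → D4 → Eb4.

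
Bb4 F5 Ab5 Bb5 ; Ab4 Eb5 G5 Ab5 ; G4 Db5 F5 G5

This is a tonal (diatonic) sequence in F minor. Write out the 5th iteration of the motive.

Taking 4-note groups, the heads are Bb4, Ab4, G4: the pattern moves down a 2nd.
Carrying on: F4 → Eb4.
So cell 5 is Eb4 Bb4 Db5 Eb5.

Eb4 Bb4 Db5 Eb5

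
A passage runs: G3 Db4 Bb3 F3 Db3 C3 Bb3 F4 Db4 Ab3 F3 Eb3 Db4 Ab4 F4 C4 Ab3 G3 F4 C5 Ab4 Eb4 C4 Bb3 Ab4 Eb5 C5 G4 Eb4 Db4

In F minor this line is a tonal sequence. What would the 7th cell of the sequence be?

Eb5 Bb5 G5 Db5 Bb4 Ab4

Taking 6-note groups, the heads are G3, Bb3, Db4, F4, Ab4: the pattern moves up a 3rd.
Extending up a 3rd: C5 → Eb5.
From Eb5 the diatonic shape gives Eb5 Bb5 G5 Db5 Bb4 Ab4.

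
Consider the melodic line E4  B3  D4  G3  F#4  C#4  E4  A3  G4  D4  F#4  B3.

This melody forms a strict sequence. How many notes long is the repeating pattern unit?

4

Try groups of 4 (3 cells in 12 notes):
E4 B3 D4 G3 | F#4 C#4 E4 A3 | G4 D4 F#4 B3
Each cell is the previous one up a 2nd — so the unit is 4 notes.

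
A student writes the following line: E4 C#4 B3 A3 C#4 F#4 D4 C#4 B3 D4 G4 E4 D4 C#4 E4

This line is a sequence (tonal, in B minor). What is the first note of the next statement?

A4

The 5-note cells begin on E4, F#4, G4 — each up a 2nd from the last.
One more step up a 2nd gives A4.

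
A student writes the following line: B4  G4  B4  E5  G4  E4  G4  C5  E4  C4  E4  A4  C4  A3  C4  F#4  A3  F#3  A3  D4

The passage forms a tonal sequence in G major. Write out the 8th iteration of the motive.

B2 G2 B2 E3

With a 4-note motive the entries are B4, G4, E4, C4, A3, each down a 3rd from the previous.
Continuing the starts: F#3 → D3 → B2.
Statement 8 starts on B2 and keeps the same diatonic contour: B2 G2 B2 E3.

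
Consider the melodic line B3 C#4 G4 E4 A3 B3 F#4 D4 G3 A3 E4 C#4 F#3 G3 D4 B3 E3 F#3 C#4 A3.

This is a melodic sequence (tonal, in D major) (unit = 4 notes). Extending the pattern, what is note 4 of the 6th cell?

With 4-note cells, note 4 of each statement runs E4, D4, C#4, B3, A3.
One more down a 2nd gives G3.

G3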